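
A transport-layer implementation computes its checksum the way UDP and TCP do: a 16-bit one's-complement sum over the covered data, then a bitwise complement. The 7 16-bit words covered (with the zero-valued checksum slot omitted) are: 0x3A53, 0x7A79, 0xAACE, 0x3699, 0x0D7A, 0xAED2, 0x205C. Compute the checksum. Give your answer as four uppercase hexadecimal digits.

One's-complement addition (fold any carry out of bit 15 back into bit 0):
  0x3A53 + 0x7A79 = 0x0B4CC
  0xB4CC + 0xAACE = 0x15F9A → wrap carry → 0x5F9B
  0x5F9B + 0x3699 = 0x09634
  0x9634 + 0x0D7A = 0x0A3AE
  0xA3AE + 0xAED2 = 0x15280 → wrap carry → 0x5281
  0x5281 + 0x205C = 0x072DD
One's-complement sum = 0x72DD.
Checksum = ~0x72DD & 0xFFFF = 0x8D22.

8D22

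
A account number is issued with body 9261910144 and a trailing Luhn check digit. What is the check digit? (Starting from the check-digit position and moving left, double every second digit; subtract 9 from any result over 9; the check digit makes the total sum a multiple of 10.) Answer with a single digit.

4

Partial digits right→left: 4 4 1 0 1 9 1 6 2 9
Double every second digit counting from the check-digit position (so the 1st, 3rd, 5th, ... of the partial from the right).
  doubled (with −9 where >9): 8 2 2 2 4 → sum 18
  kept as-is: 4 0 9 6 9 → sum 28
Total = 18 + 28 = 46.
Check digit = (10 − (46 mod 10)) mod 10 = 4.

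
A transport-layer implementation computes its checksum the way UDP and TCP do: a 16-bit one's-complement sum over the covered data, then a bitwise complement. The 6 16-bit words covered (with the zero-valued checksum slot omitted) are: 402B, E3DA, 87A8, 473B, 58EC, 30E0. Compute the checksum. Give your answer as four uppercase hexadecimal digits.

One's-complement addition (fold any carry out of bit 15 back into bit 0):
  0x402B + 0xE3DA = 0x12405 → wrap carry → 0x2406
  0x2406 + 0x87A8 = 0x0ABAE
  0xABAE + 0x473B = 0x0F2E9
  0xF2E9 + 0x58EC = 0x14BD5 → wrap carry → 0x4BD6
  0x4BD6 + 0x30E0 = 0x07CB6
One's-complement sum = 0x7CB6.
Checksum = ~0x7CB6 & 0xFFFF = 0x8349.

8349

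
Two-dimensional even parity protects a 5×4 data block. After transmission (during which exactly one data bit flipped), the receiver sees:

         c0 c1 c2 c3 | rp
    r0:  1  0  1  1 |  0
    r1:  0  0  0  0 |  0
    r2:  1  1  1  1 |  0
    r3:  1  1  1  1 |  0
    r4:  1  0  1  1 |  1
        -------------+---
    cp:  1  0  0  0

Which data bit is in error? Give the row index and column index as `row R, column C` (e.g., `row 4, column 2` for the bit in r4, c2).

Recompute each row's even parity and compare to rp:
  r0: data parity 1, sent rp 0 → mismatch
  r1: data parity 0, sent rp 0 → ok
  r2: data parity 0, sent rp 0 → ok
  r3: data parity 0, sent rp 0 → ok
  r4: data parity 1, sent rp 1 → ok
Recompute each column's even parity and compare to cp:
  c0: data parity 0, sent cp 1 → mismatch
  c1: data parity 0, sent cp 0 → ok
  c2: data parity 0, sent cp 0 → ok
  c3: data parity 0, sent cp 0 → ok
Exactly one row (r0) and one column (c0) fail → the flipped bit is at their intersection.

row 0, column 0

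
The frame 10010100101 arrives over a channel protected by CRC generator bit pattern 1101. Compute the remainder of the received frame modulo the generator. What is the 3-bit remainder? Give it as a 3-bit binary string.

010

Modulo-2 division of 10010100101 by 1101:
  pos 0: 1001 XOR 1101 = 0100
  pos 1: 1000 XOR 1101 = 0101
  pos 2: 1011 XOR 1101 = 0110
  pos 3: 1100 XOR 1101 = 0001
  pos 6: 1010 XOR 1101 = 0111
  pos 7: 1111 XOR 1101 = 0010
Remainder = 010 (nonzero — an error is detected).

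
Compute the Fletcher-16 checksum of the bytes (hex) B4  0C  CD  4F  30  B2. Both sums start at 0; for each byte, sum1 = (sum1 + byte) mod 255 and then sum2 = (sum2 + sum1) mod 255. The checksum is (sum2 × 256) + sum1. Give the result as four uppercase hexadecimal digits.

Running sums (mod 255):
  after byte 0 (B4): sum1=180, sum2=180
  after byte 1 (0C): sum1=192, sum2=117
  after byte 2 (CD): sum1=142, sum2=4
  after byte 3 (4F): sum1=221, sum2=225
  after byte 4 (30): sum1=14, sum2=239
  after byte 5 (B2): sum1=192, sum2=176
Checksum = sum2·256 + sum1 = 176·256 + 192 = 45248 = 0xB0C0.

B0C0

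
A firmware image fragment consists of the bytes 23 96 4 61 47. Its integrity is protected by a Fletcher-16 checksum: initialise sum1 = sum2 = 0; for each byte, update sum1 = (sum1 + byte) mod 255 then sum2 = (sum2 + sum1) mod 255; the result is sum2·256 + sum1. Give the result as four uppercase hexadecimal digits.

Running sums (mod 255):
  after byte 0 (23): sum1=23, sum2=23
  after byte 1 (96): sum1=119, sum2=142
  after byte 2 (4): sum1=123, sum2=10
  after byte 3 (61): sum1=184, sum2=194
  after byte 4 (47): sum1=231, sum2=170
Checksum = sum2·256 + sum1 = 170·256 + 231 = 43751 = 0xAAE7.

AAE7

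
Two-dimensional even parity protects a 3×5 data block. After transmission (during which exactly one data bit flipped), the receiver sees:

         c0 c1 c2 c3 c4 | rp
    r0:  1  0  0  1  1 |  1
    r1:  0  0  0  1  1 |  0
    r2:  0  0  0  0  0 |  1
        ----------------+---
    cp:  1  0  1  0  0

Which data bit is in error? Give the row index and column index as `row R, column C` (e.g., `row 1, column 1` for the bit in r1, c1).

Recompute each row's even parity and compare to rp:
  r0: data parity 1, sent rp 1 → ok
  r1: data parity 0, sent rp 0 → ok
  r2: data parity 0, sent rp 1 → mismatch
Recompute each column's even parity and compare to cp:
  c0: data parity 1, sent cp 1 → ok
  c1: data parity 0, sent cp 0 → ok
  c2: data parity 0, sent cp 1 → mismatch
  c3: data parity 0, sent cp 0 → ok
  c4: data parity 0, sent cp 0 → ok
Exactly one row (r2) and one column (c2) fail → the flipped bit is at their intersection.

row 2, column 2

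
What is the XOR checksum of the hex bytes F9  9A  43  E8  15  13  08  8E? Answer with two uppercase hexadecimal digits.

XOR the bytes together:
  start with 0xF9
  0xF9 ⊕ 0x9A = 0x63
  0x63 ⊕ 0x43 = 0x20
  0x20 ⊕ 0xE8 = 0xC8
  0xC8 ⊕ 0x15 = 0xDD
  0xDD ⊕ 0x13 = 0xCE
  0xCE ⊕ 0x08 = 0xC6
  0xC6 ⊕ 0x8E = 0x48

48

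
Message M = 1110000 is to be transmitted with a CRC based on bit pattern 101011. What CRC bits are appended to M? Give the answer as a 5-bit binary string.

00010

Append 5 zeros: 111000000000. Divide by 101011 (XOR where the leading bit is 1):
  pos 0: 111000 XOR 101011 = 010011
  pos 1: 100110 XOR 101011 = 001101
  pos 3: 110100 XOR 101011 = 011111
  pos 4: 111110 XOR 101011 = 010101
  pos 5: 101010 XOR 101011 = 000001
Remainder (last 5 bits) = 00010. This is the CRC / FCS.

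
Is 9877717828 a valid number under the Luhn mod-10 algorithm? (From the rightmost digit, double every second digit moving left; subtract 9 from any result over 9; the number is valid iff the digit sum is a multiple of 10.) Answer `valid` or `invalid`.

valid

From the right, keep odd positions and double even positions (subtract 9 from any doubled value over 9):
  doubled (positions 2,4,...): 4 5 5 5 9 → sum 28
  kept (positions 1,3,...): 8 8 1 7 8 → sum 32
Total = 60.
60 mod 10 = 0, so the number is valid.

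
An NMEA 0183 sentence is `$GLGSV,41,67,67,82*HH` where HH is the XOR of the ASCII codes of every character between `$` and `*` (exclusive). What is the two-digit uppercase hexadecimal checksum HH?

XOR the ASCII codes of the payload characters:
  'G' = 0x47 → acc = 0x47
  'L' = 0x4C → acc = 0x0B
  'G' = 0x47 → acc = 0x4C
  'S' = 0x53 → acc = 0x1F
  'V' = 0x56 → acc = 0x49
  ',' = 0x2C → acc = 0x65
  '4' = 0x34 → acc = 0x51
  '1' = 0x31 → acc = 0x60
  ',' = 0x2C → acc = 0x4C
  '6' = 0x36 → acc = 0x7A
  '7' = 0x37 → acc = 0x4D
  ',' = 0x2C → acc = 0x61
  '6' = 0x36 → acc = 0x57
  '7' = 0x37 → acc = 0x60
  ',' = 0x2C → acc = 0x4C
  '8' = 0x38 → acc = 0x74
  '2' = 0x32 → acc = 0x46
Checksum = 0x46.

46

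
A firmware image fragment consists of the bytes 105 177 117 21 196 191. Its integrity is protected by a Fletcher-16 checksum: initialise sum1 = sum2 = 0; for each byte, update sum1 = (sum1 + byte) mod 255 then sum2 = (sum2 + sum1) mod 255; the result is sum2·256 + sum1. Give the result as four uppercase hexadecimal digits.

4F2A

Running sums (mod 255):
  after byte 0 (105): sum1=105, sum2=105
  after byte 1 (177): sum1=27, sum2=132
  after byte 2 (117): sum1=144, sum2=21
  after byte 3 (21): sum1=165, sum2=186
  after byte 4 (196): sum1=106, sum2=37
  after byte 5 (191): sum1=42, sum2=79
Checksum = sum2·256 + sum1 = 79·256 + 42 = 20266 = 0x4F2A.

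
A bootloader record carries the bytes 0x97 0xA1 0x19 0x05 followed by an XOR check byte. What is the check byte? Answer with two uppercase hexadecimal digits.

2A

XOR the bytes together:
  start with 0x97
  0x97 ⊕ 0xA1 = 0x36
  0x36 ⊕ 0x19 = 0x2F
  0x2F ⊕ 0x05 = 0x2A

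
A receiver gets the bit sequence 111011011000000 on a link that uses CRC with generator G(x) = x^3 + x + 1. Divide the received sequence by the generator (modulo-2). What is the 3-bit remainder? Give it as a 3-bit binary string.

Modulo-2 division of 111011011000000 by 1011:
  pos 0: 1110 XOR 1011 = 0101
  pos 1: 1011 XOR 1011 = 0000
  pos 5: 1011 XOR 1011 = 0000
Remainder = 000 (zero — the frame passes the CRC check).

000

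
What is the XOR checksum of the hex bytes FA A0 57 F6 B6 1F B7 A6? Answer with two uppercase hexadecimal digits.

XOR the bytes together:
  start with 0xFA
  0xFA ⊕ 0xA0 = 0x5A
  0x5A ⊕ 0x57 = 0x0D
  0x0D ⊕ 0xF6 = 0xFB
  0xFB ⊕ 0xB6 = 0x4D
  0x4D ⊕ 0x1F = 0x52
  0x52 ⊕ 0xB7 = 0xE5
  0xE5 ⊕ 0xA6 = 0x43

43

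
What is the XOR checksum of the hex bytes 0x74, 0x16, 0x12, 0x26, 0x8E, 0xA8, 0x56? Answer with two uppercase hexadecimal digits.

XOR the bytes together:
  start with 0x74
  0x74 ⊕ 0x16 = 0x62
  0x62 ⊕ 0x12 = 0x70
  0x70 ⊕ 0x26 = 0x56
  0x56 ⊕ 0x8E = 0xD8
  0xD8 ⊕ 0xA8 = 0x70
  0x70 ⊕ 0x56 = 0x26

26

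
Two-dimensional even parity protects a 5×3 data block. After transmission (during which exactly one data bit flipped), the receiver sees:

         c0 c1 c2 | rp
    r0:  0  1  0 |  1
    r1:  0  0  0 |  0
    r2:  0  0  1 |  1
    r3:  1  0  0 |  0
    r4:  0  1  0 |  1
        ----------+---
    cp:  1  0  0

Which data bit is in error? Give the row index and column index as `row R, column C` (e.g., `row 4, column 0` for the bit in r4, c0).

Recompute each row's even parity and compare to rp:
  r0: data parity 1, sent rp 1 → ok
  r1: data parity 0, sent rp 0 → ok
  r2: data parity 1, sent rp 1 → ok
  r3: data parity 1, sent rp 0 → mismatch
  r4: data parity 1, sent rp 1 → ok
Recompute each column's even parity and compare to cp:
  c0: data parity 1, sent cp 1 → ok
  c1: data parity 0, sent cp 0 → ok
  c2: data parity 1, sent cp 0 → mismatch
Exactly one row (r3) and one column (c2) fail → the flipped bit is at their intersection.

row 3, column 2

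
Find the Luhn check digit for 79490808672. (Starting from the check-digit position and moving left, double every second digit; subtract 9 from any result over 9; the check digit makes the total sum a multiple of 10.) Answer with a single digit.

9

Partial digits right→left: 2 7 6 8 0 8 0 9 4 9 7
Double every second digit counting from the check-digit position (so the 1st, 3rd, 5th, ... of the partial from the right).
  doubled (with −9 where >9): 4 3 0 0 8 5 → sum 20
  kept as-is: 7 8 8 9 9 → sum 41
Total = 20 + 41 = 61.
Check digit = (10 − (61 mod 10)) mod 10 = 9.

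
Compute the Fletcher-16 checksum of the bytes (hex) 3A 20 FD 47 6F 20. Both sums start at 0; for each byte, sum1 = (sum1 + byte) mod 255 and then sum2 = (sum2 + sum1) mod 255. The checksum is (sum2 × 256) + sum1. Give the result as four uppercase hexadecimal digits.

Running sums (mod 255):
  after byte 0 (3A): sum1=58, sum2=58
  after byte 1 (20): sum1=90, sum2=148
  after byte 2 (FD): sum1=88, sum2=236
  after byte 3 (47): sum1=159, sum2=140
  after byte 4 (6F): sum1=15, sum2=155
  after byte 5 (20): sum1=47, sum2=202
Checksum = sum2·256 + sum1 = 202·256 + 47 = 51759 = 0xCA2F.

CA2F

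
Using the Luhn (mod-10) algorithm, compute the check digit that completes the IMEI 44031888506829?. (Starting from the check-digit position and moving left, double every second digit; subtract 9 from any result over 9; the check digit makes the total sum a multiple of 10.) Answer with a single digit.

0

Partial digits right→left: 9 2 8 6 0 5 8 8 8 1 3 0 4 4
Double every second digit counting from the check-digit position (so the 1st, 3rd, 5th, ... of the partial from the right).
  doubled (with −9 where >9): 9 7 0 7 7 6 8 → sum 44
  kept as-is: 2 6 5 8 1 0 4 → sum 26
Total = 44 + 26 = 70.
Check digit = (10 − (70 mod 10)) mod 10 = 0.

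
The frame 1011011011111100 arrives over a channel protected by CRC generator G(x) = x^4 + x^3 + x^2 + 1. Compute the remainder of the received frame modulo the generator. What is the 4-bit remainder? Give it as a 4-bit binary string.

Modulo-2 division of 1011011011111100 by 11101:
  pos 0: 10110 XOR 11101 = 01011
  pos 1: 10111 XOR 11101 = 01010
  pos 2: 10101 XOR 11101 = 01000
  pos 3: 10000 XOR 11101 = 01101
  pos 4: 11011 XOR 11101 = 00110
  pos 6: 11011 XOR 11101 = 00110
  pos 8: 11011 XOR 11101 = 00110
  pos 10: 11010 XOR 11101 = 00111
Remainder = 1110 (nonzero — an error is detected).

1110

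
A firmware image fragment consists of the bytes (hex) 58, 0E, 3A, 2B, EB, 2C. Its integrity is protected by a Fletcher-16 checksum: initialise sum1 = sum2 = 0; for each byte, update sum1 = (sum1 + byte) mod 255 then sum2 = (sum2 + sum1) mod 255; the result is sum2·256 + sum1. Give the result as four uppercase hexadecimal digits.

C6E3

Running sums (mod 255):
  after byte 0 (58): sum1=88, sum2=88
  after byte 1 (0E): sum1=102, sum2=190
  after byte 2 (3A): sum1=160, sum2=95
  after byte 3 (2B): sum1=203, sum2=43
  after byte 4 (EB): sum1=183, sum2=226
  after byte 5 (2C): sum1=227, sum2=198
Checksum = sum2·256 + sum1 = 198·256 + 227 = 50915 = 0xC6E3.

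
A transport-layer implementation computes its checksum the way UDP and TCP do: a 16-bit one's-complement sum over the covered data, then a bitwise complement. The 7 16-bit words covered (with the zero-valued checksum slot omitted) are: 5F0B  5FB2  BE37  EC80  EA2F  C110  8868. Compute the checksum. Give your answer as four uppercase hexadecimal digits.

One's-complement addition (fold any carry out of bit 15 back into bit 0):
  0x5F0B + 0x5FB2 = 0x0BEBD
  0xBEBD + 0xBE37 = 0x17CF4 → wrap carry → 0x7CF5
  0x7CF5 + 0xEC80 = 0x16975 → wrap carry → 0x6976
  0x6976 + 0xEA2F = 0x153A5 → wrap carry → 0x53A6
  0x53A6 + 0xC110 = 0x114B6 → wrap carry → 0x14B7
  0x14B7 + 0x8868 = 0x09D1F
One's-complement sum = 0x9D1F.
Checksum = ~0x9D1F & 0xFFFF = 0x62E0.

62E0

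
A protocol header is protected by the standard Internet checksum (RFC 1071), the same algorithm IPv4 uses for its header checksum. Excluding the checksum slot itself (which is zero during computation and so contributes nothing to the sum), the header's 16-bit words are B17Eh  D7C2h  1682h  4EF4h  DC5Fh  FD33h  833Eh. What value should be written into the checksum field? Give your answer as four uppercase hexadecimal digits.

One's-complement addition (fold any carry out of bit 15 back into bit 0):
  0xB17E + 0xD7C2 = 0x18940 → wrap carry → 0x8941
  0x8941 + 0x1682 = 0x09FC3
  0x9FC3 + 0x4EF4 = 0x0EEB7
  0xEEB7 + 0xDC5F = 0x1CB16 → wrap carry → 0xCB17
  0xCB17 + 0xFD33 = 0x1C84A → wrap carry → 0xC84B
  0xC84B + 0x833E = 0x14B89 → wrap carry → 0x4B8A
One's-complement sum = 0x4B8A.
Checksum = ~0x4B8A & 0xFFFF = 0xB475.

B475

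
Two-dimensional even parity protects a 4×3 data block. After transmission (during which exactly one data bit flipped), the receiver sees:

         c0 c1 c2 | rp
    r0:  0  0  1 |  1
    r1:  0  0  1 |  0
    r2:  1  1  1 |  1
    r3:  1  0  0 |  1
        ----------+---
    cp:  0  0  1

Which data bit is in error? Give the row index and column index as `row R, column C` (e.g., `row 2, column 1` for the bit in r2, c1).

row 1, column 1

Recompute each row's even parity and compare to rp:
  r0: data parity 1, sent rp 1 → ok
  r1: data parity 1, sent rp 0 → mismatch
  r2: data parity 1, sent rp 1 → ok
  r3: data parity 1, sent rp 1 → ok
Recompute each column's even parity and compare to cp:
  c0: data parity 0, sent cp 0 → ok
  c1: data parity 1, sent cp 0 → mismatch
  c2: data parity 1, sent cp 1 → ok
Exactly one row (r1) and one column (c1) fail → the flipped bit is at their intersection.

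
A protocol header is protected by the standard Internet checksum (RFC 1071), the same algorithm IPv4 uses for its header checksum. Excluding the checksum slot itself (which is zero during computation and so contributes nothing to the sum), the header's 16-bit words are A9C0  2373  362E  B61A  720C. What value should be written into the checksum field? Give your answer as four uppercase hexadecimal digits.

One's-complement addition (fold any carry out of bit 15 back into bit 0):
  0xA9C0 + 0x2373 = 0x0CD33
  0xCD33 + 0x362E = 0x10361 → wrap carry → 0x0362
  0x0362 + 0xB61A = 0x0B97C
  0xB97C + 0x720C = 0x12B88 → wrap carry → 0x2B89
One's-complement sum = 0x2B89.
Checksum = ~0x2B89 & 0xFFFF = 0xD476.

D476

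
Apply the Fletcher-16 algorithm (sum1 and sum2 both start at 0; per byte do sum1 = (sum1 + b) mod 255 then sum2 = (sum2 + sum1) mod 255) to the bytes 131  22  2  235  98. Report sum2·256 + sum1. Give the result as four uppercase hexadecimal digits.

2AE9

Running sums (mod 255):
  after byte 0 (131): sum1=131, sum2=131
  after byte 1 (22): sum1=153, sum2=29
  after byte 2 (2): sum1=155, sum2=184
  after byte 3 (235): sum1=135, sum2=64
  after byte 4 (98): sum1=233, sum2=42
Checksum = sum2·256 + sum1 = 42·256 + 233 = 10985 = 0x2AE9.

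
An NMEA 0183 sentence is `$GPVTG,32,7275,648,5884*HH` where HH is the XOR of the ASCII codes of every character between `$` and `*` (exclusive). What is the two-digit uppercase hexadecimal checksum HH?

6F

XOR the ASCII codes of the payload characters:
  'G' = 0x47 → acc = 0x47
  'P' = 0x50 → acc = 0x17
  'V' = 0x56 → acc = 0x41
  'T' = 0x54 → acc = 0x15
  'G' = 0x47 → acc = 0x52
  ',' = 0x2C → acc = 0x7E
  '3' = 0x33 → acc = 0x4D
  '2' = 0x32 → acc = 0x7F
  ',' = 0x2C → acc = 0x53
  '7' = 0x37 → acc = 0x64
  '2' = 0x32 → acc = 0x56
  '7' = 0x37 → acc = 0x61
  '5' = 0x35 → acc = 0x54
  ',' = 0x2C → acc = 0x78
  '6' = 0x36 → acc = 0x4E
  '4' = 0x34 → acc = 0x7A
  '8' = 0x38 → acc = 0x42
  ',' = 0x2C → acc = 0x6E
  '5' = 0x35 → acc = 0x5B
  '8' = 0x38 → acc = 0x63
  '8' = 0x38 → acc = 0x5B
  '4' = 0x34 → acc = 0x6F
Checksum = 0x6F.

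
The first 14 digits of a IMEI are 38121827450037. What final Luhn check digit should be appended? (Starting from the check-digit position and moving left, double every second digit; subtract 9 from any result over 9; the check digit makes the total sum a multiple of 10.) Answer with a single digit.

Partial digits right→left: 7 3 0 0 5 4 7 2 8 1 2 1 8 3
Double every second digit counting from the check-digit position (so the 1st, 3rd, 5th, ... of the partial from the right).
  doubled (with −9 where >9): 5 0 1 5 7 4 7 → sum 29
  kept as-is: 3 0 4 2 1 1 3 → sum 14
Total = 29 + 14 = 43.
Check digit = (10 − (43 mod 10)) mod 10 = 7.

7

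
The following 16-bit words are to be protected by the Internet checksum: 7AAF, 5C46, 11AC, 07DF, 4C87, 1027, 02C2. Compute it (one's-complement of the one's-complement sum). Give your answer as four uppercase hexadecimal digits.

One's-complement addition (fold any carry out of bit 15 back into bit 0):
  0x7AAF + 0x5C46 = 0x0D6F5
  0xD6F5 + 0x11AC = 0x0E8A1
  0xE8A1 + 0x07DF = 0x0F080
  0xF080 + 0x4C87 = 0x13D07 → wrap carry → 0x3D08
  0x3D08 + 0x1027 = 0x04D2F
  0x4D2F + 0x02C2 = 0x04FF1
One's-complement sum = 0x4FF1.
Checksum = ~0x4FF1 & 0xFFFF = 0xB00E.

B00E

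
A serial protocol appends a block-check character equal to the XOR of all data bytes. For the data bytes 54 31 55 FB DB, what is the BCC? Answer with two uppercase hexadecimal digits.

10

XOR the bytes together:
  start with 0x54
  0x54 ⊕ 0x31 = 0x65
  0x65 ⊕ 0x55 = 0x30
  0x30 ⊕ 0xFB = 0xCB
  0xCB ⊕ 0xDB = 0x10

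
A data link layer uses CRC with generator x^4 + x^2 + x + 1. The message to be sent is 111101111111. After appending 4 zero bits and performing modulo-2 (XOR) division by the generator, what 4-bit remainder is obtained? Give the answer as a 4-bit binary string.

Append 4 zeros: 1111011111110000. Divide by 10111 (XOR where the leading bit is 1):
  pos 0: 11110 XOR 10111 = 01001
  pos 1: 10011 XOR 10111 = 00100
  pos 3: 10011 XOR 10111 = 00100
  pos 5: 10011 XOR 10111 = 00100
  pos 7: 10011 XOR 10111 = 00100
  pos 9: 10000 XOR 10111 = 00111
  pos 11: 11100 XOR 10111 = 01011
Remainder (last 4 bits) = 1011. This is the CRC / FCS.

1011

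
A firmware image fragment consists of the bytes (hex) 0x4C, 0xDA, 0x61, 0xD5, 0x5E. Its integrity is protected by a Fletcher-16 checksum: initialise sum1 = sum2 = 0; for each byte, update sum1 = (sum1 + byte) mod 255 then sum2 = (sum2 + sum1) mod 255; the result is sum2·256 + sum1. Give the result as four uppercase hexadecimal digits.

Running sums (mod 255):
  after byte 0 (0x4C): sum1=76, sum2=76
  after byte 1 (0xDA): sum1=39, sum2=115
  after byte 2 (0x61): sum1=136, sum2=251
  after byte 3 (0xD5): sum1=94, sum2=90
  after byte 4 (0x5E): sum1=188, sum2=23
Checksum = sum2·256 + sum1 = 23·256 + 188 = 6076 = 0x17BC.

17BC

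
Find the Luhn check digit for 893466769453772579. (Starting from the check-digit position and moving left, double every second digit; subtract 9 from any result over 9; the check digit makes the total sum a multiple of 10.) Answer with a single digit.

4

Partial digits right→left: 9 7 5 2 7 7 3 5 4 9 6 7 6 6 4 3 9 8
Double every second digit counting from the check-digit position (so the 1st, 3rd, 5th, ... of the partial from the right).
  doubled (with −9 where >9): 9 1 5 6 8 3 3 8 9 → sum 52
  kept as-is: 7 2 7 5 9 7 6 3 8 → sum 54
Total = 52 + 54 = 106.
Check digit = (10 − (106 mod 10)) mod 10 = 4.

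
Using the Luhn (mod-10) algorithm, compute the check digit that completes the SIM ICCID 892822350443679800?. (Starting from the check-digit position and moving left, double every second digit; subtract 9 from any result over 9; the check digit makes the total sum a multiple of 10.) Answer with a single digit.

Partial digits right→left: 0 0 8 9 7 6 3 4 4 0 5 3 2 2 8 2 9 8
Double every second digit counting from the check-digit position (so the 1st, 3rd, 5th, ... of the partial from the right).
  doubled (with −9 where >9): 0 7 5 6 8 1 4 7 9 → sum 47
  kept as-is: 0 9 6 4 0 3 2 2 8 → sum 34
Total = 47 + 34 = 81.
Check digit = (10 − (81 mod 10)) mod 10 = 9.

9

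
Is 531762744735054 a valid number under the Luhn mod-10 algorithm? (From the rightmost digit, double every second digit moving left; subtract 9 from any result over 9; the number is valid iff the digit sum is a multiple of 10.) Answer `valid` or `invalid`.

From the right, keep odd positions and double even positions (subtract 9 from any doubled value over 9):
  doubled (positions 2,4,...): 1 1 5 8 4 5 6 → sum 30
  kept (positions 1,3,...): 4 0 3 4 7 6 1 5 → sum 30
Total = 60.
60 mod 10 = 0, so the number is valid.

valid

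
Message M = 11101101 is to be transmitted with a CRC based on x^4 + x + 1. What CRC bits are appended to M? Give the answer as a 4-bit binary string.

Append 4 zeros: 111011010000. Divide by 10011 (XOR where the leading bit is 1):
  pos 0: 11101 XOR 10011 = 01110
  pos 1: 11101 XOR 10011 = 01110
  pos 2: 11100 XOR 10011 = 01111
  pos 3: 11111 XOR 10011 = 01100
  pos 4: 11000 XOR 10011 = 01011
  pos 5: 10110 XOR 10011 = 00101
  pos 7: 10100 XOR 10011 = 00111
Remainder (last 4 bits) = 0111. This is the CRC / FCS.

0111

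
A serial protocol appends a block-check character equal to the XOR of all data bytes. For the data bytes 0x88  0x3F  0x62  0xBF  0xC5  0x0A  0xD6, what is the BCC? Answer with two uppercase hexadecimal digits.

XOR the bytes together:
  start with 0x88
  0x88 ⊕ 0x3F = 0xB7
  0xB7 ⊕ 0x62 = 0xD5
  0xD5 ⊕ 0xBF = 0x6A
  0x6A ⊕ 0xC5 = 0xAF
  0xAF ⊕ 0x0A = 0xA5
  0xA5 ⊕ 0xD6 = 0x73

73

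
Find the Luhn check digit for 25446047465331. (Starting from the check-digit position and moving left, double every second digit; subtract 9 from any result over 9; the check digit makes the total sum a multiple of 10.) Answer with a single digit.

Partial digits right→left: 1 3 3 5 6 4 7 4 0 6 4 4 5 2
Double every second digit counting from the check-digit position (so the 1st, 3rd, 5th, ... of the partial from the right).
  doubled (with −9 where >9): 2 6 3 5 0 8 1 → sum 25
  kept as-is: 3 5 4 4 6 4 2 → sum 28
Total = 25 + 28 = 53.
Check digit = (10 − (53 mod 10)) mod 10 = 7.

7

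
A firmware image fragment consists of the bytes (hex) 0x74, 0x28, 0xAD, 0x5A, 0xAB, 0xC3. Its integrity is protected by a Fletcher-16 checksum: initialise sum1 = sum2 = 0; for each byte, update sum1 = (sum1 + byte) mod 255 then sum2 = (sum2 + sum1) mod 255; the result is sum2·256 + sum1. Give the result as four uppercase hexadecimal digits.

6414

Running sums (mod 255):
  after byte 0 (0x74): sum1=116, sum2=116
  after byte 1 (0x28): sum1=156, sum2=17
  after byte 2 (0xAD): sum1=74, sum2=91
  after byte 3 (0x5A): sum1=164, sum2=0
  after byte 4 (0xAB): sum1=80, sum2=80
  after byte 5 (0xC3): sum1=20, sum2=100
Checksum = sum2·256 + sum1 = 100·256 + 20 = 25620 = 0x6414.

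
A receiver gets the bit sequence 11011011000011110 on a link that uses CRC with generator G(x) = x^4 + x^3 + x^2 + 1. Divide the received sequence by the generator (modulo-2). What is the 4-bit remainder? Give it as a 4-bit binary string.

0000

Modulo-2 division of 11011011000011110 by 11101:
  pos 0: 11011 XOR 11101 = 00110
  pos 2: 11001 XOR 11101 = 00100
  pos 4: 10010 XOR 11101 = 01111
  pos 5: 11110 XOR 11101 = 00011
  pos 8: 11001 XOR 11101 = 00100
  pos 10: 10011 XOR 11101 = 01110
  pos 11: 11101 XOR 11101 = 00000
Remainder = 0000 (zero — the frame passes the CRC check).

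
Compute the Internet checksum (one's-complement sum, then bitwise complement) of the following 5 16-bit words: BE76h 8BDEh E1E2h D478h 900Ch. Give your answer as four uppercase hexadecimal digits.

6F42

One's-complement addition (fold any carry out of bit 15 back into bit 0):
  0xBE76 + 0x8BDE = 0x14A54 → wrap carry → 0x4A55
  0x4A55 + 0xE1E2 = 0x12C37 → wrap carry → 0x2C38
  0x2C38 + 0xD478 = 0x100B0 → wrap carry → 0x00B1
  0x00B1 + 0x900C = 0x090BD
One's-complement sum = 0x90BD.
Checksum = ~0x90BD & 0xFFFF = 0x6F42.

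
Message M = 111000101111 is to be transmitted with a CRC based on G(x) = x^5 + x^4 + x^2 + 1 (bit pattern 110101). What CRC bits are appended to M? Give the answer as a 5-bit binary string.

Append 5 zeros: 11100010111100000. Divide by 110101 (XOR where the leading bit is 1):
  pos 0: 111000 XOR 110101 = 001101
  pos 2: 110110 XOR 110101 = 000011
  pos 6: 111111 XOR 110101 = 001010
  pos 8: 101000 XOR 110101 = 011101
  pos 9: 111010 XOR 110101 = 001111
  pos 11: 111100 XOR 110101 = 001001
Remainder (last 5 bits) = 01001. This is the CRC / FCS.

01001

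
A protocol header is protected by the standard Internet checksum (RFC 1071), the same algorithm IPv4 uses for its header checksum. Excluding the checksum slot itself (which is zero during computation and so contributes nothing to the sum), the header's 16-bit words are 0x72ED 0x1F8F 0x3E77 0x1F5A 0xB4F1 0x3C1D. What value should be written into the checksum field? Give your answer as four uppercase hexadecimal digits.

One's-complement addition (fold any carry out of bit 15 back into bit 0):
  0x72ED + 0x1F8F = 0x0927C
  0x927C + 0x3E77 = 0x0D0F3
  0xD0F3 + 0x1F5A = 0x0F04D
  0xF04D + 0xB4F1 = 0x1A53E → wrap carry → 0xA53F
  0xA53F + 0x3C1D = 0x0E15C
One's-complement sum = 0xE15C.
Checksum = ~0xE15C & 0xFFFF = 0x1EA3.

1EA3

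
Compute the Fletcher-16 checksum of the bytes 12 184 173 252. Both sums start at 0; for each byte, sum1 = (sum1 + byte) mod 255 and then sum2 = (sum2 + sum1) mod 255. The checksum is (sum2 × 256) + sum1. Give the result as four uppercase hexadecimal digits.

Running sums (mod 255):
  after byte 0 (12): sum1=12, sum2=12
  after byte 1 (184): sum1=196, sum2=208
  after byte 2 (173): sum1=114, sum2=67
  after byte 3 (252): sum1=111, sum2=178
Checksum = sum2·256 + sum1 = 178·256 + 111 = 45679 = 0xB26F.

B26F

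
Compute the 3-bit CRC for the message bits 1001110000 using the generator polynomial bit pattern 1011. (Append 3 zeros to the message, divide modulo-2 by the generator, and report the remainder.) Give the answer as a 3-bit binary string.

000

Append 3 zeros: 1001110000000. Divide by 1011 (XOR where the leading bit is 1):
  pos 0: 1001 XOR 1011 = 0010
  pos 2: 1011 XOR 1011 = 0000
Remainder (last 3 bits) = 000. This is the CRC / FCS.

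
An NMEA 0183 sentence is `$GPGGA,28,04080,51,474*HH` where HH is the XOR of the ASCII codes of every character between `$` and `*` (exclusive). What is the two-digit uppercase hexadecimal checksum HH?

XOR the ASCII codes of the payload characters:
  'G' = 0x47 → acc = 0x47
  'P' = 0x50 → acc = 0x17
  'G' = 0x47 → acc = 0x50
  'G' = 0x47 → acc = 0x17
  'A' = 0x41 → acc = 0x56
  ',' = 0x2C → acc = 0x7A
  '2' = 0x32 → acc = 0x48
  '8' = 0x38 → acc = 0x70
  ',' = 0x2C → acc = 0x5C
  '0' = 0x30 → acc = 0x6C
  '4' = 0x34 → acc = 0x58
  '0' = 0x30 → acc = 0x68
  '8' = 0x38 → acc = 0x50
  '0' = 0x30 → acc = 0x60
  ',' = 0x2C → acc = 0x4C
  '5' = 0x35 → acc = 0x79
  '1' = 0x31 → acc = 0x48
  ',' = 0x2C → acc = 0x64
  '4' = 0x34 → acc = 0x50
  '7' = 0x37 → acc = 0x67
  '4' = 0x34 → acc = 0x53
Checksum = 0x53.

53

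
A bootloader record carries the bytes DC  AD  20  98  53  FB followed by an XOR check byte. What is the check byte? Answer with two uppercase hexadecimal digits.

XOR the bytes together:
  start with 0xDC
  0xDC ⊕ 0xAD = 0x71
  0x71 ⊕ 0x20 = 0x51
  0x51 ⊕ 0x98 = 0xC9
  0xC9 ⊕ 0x53 = 0x9A
  0x9A ⊕ 0xFB = 0x61

61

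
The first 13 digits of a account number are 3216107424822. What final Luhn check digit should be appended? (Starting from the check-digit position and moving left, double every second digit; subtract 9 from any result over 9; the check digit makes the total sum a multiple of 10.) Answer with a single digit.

2

Partial digits right→left: 2 2 8 4 2 4 7 0 1 6 1 2 3
Double every second digit counting from the check-digit position (so the 1st, 3rd, 5th, ... of the partial from the right).
  doubled (with −9 where >9): 4 7 4 5 2 2 6 → sum 30
  kept as-is: 2 4 4 0 6 2 → sum 18
Total = 30 + 18 = 48.
Check digit = (10 − (48 mod 10)) mod 10 = 2.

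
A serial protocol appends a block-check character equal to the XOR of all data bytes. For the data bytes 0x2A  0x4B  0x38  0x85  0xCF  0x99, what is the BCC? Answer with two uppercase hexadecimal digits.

8A

XOR the bytes together:
  start with 0x2A
  0x2A ⊕ 0x4B = 0x61
  0x61 ⊕ 0x38 = 0x59
  0x59 ⊕ 0x85 = 0xDC
  0xDC ⊕ 0xCF = 0x13
  0x13 ⊕ 0x99 = 0x8A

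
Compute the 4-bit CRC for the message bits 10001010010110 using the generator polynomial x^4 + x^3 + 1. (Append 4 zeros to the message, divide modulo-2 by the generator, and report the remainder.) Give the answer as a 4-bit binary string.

Append 4 zeros: 100010100101100000. Divide by 11001 (XOR where the leading bit is 1):
  pos 0: 10001 XOR 11001 = 01000
  pos 1: 10000 XOR 11001 = 01001
  pos 2: 10011 XOR 11001 = 01010
  pos 3: 10100 XOR 11001 = 01101
  pos 4: 11010 XOR 11001 = 00011
  pos 7: 11101 XOR 11001 = 00100
  pos 9: 10010 XOR 11001 = 01011
  pos 10: 10110 XOR 11001 = 01111
  pos 11: 11110 XOR 11001 = 00111
  pos 13: 11100 XOR 11001 = 00101
Remainder (last 4 bits) = 0101. This is the CRC / FCS.

0101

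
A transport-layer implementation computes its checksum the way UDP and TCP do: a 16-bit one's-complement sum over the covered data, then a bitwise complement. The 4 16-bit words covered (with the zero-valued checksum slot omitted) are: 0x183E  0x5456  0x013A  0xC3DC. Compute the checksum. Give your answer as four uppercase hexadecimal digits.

CE54

One's-complement addition (fold any carry out of bit 15 back into bit 0):
  0x183E + 0x5456 = 0x06C94
  0x6C94 + 0x013A = 0x06DCE
  0x6DCE + 0xC3DC = 0x131AA → wrap carry → 0x31AB
One's-complement sum = 0x31AB.
Checksum = ~0x31AB & 0xFFFF = 0xCE54.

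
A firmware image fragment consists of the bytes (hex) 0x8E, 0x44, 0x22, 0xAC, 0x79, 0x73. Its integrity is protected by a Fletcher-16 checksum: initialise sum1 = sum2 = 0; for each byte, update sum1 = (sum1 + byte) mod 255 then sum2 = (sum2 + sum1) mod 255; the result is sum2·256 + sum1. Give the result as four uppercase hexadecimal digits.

Running sums (mod 255):
  after byte 0 (0x8E): sum1=142, sum2=142
  after byte 1 (0x44): sum1=210, sum2=97
  after byte 2 (0x22): sum1=244, sum2=86
  after byte 3 (0xAC): sum1=161, sum2=247
  after byte 4 (0x79): sum1=27, sum2=19
  after byte 5 (0x73): sum1=142, sum2=161
Checksum = sum2·256 + sum1 = 161·256 + 142 = 41358 = 0xA18E.

A18E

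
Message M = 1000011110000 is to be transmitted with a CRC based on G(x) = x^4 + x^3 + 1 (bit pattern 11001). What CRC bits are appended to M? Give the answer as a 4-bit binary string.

Append 4 zeros: 10000111100000000. Divide by 11001 (XOR where the leading bit is 1):
  pos 0: 10000 XOR 11001 = 01001
  pos 1: 10011 XOR 11001 = 01010
  pos 2: 10101 XOR 11001 = 01100
  pos 3: 11001 XOR 11001 = 00000
  pos 8: 10000 XOR 11001 = 01001
  pos 9: 10010 XOR 11001 = 01011
  pos 10: 10110 XOR 11001 = 01111
  pos 11: 11110 XOR 11001 = 00111
Remainder (last 4 bits) = 1110. This is the CRC / FCS.

1110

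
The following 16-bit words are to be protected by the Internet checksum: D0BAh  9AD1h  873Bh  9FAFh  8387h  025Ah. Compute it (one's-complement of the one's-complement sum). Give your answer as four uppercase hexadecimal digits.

E7A6

One's-complement addition (fold any carry out of bit 15 back into bit 0):
  0xD0BA + 0x9AD1 = 0x16B8B → wrap carry → 0x6B8C
  0x6B8C + 0x873B = 0x0F2C7
  0xF2C7 + 0x9FAF = 0x19276 → wrap carry → 0x9277
  0x9277 + 0x8387 = 0x115FE → wrap carry → 0x15FF
  0x15FF + 0x025A = 0x01859
One's-complement sum = 0x1859.
Checksum = ~0x1859 & 0xFFFF = 0xE7A6.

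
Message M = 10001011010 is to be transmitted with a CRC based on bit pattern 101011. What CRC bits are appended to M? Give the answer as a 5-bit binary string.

Append 5 zeros: 1000101101000000. Divide by 101011 (XOR where the leading bit is 1):
  pos 0: 100010 XOR 101011 = 001001
  pos 2: 100111 XOR 101011 = 001100
  pos 4: 110001 XOR 101011 = 011010
  pos 5: 110100 XOR 101011 = 011111
  pos 6: 111110 XOR 101011 = 010101
  pos 7: 101010 XOR 101011 = 000001
Remainder (last 5 bits) = 01000. This is the CRC / FCS.

01000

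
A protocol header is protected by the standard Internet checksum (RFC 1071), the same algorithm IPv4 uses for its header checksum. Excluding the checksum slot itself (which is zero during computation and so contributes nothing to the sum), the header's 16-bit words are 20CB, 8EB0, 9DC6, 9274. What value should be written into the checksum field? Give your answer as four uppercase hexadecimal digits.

2049

One's-complement addition (fold any carry out of bit 15 back into bit 0):
  0x20CB + 0x8EB0 = 0x0AF7B
  0xAF7B + 0x9DC6 = 0x14D41 → wrap carry → 0x4D42
  0x4D42 + 0x9274 = 0x0DFB6
One's-complement sum = 0xDFB6.
Checksum = ~0xDFB6 & 0xFFFF = 0x2049.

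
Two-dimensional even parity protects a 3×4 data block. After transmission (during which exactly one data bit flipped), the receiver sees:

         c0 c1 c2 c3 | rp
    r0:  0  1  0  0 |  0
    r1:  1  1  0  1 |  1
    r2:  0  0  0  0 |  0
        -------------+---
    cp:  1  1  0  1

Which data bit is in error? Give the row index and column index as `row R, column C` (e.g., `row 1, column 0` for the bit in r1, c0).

row 0, column 1

Recompute each row's even parity and compare to rp:
  r0: data parity 1, sent rp 0 → mismatch
  r1: data parity 1, sent rp 1 → ok
  r2: data parity 0, sent rp 0 → ok
Recompute each column's even parity and compare to cp:
  c0: data parity 1, sent cp 1 → ok
  c1: data parity 0, sent cp 1 → mismatch
  c2: data parity 0, sent cp 0 → ok
  c3: data parity 1, sent cp 1 → ok
Exactly one row (r0) and one column (c1) fail → the flipped bit is at their intersection.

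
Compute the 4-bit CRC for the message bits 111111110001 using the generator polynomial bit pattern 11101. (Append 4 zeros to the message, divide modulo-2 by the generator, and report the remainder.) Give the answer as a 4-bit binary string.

Append 4 zeros: 1111111100010000. Divide by 11101 (XOR where the leading bit is 1):
  pos 0: 11111 XOR 11101 = 00010
  pos 3: 10111 XOR 11101 = 01010
  pos 4: 10100 XOR 11101 = 01001
  pos 5: 10010 XOR 11101 = 01111
  pos 6: 11110 XOR 11101 = 00011
  pos 9: 11100 XOR 11101 = 00001
Remainder (last 4 bits) = 0100. This is the CRC / FCS.

0100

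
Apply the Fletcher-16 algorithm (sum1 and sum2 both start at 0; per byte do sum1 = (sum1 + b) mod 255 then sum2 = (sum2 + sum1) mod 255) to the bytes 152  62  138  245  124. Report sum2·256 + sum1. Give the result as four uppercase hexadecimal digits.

Running sums (mod 255):
  after byte 0 (152): sum1=152, sum2=152
  after byte 1 (62): sum1=214, sum2=111
  after byte 2 (138): sum1=97, sum2=208
  after byte 3 (245): sum1=87, sum2=40
  after byte 4 (124): sum1=211, sum2=251
Checksum = sum2·256 + sum1 = 251·256 + 211 = 64467 = 0xFBD3.

FBD3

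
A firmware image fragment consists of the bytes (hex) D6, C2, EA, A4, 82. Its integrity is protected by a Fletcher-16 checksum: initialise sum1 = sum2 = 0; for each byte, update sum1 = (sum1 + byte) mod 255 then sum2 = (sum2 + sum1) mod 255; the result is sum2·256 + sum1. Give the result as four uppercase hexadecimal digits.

C9AB

Running sums (mod 255):
  after byte 0 (D6): sum1=214, sum2=214
  after byte 1 (C2): sum1=153, sum2=112
  after byte 2 (EA): sum1=132, sum2=244
  after byte 3 (A4): sum1=41, sum2=30
  after byte 4 (82): sum1=171, sum2=201
Checksum = sum2·256 + sum1 = 201·256 + 171 = 51627 = 0xC9AB.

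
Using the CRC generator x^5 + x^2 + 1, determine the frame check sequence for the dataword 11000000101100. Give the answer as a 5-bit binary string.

Append 5 zeros: 1100000010110000000. Divide by 100101 (XOR where the leading bit is 1):
  pos 0: 110000 XOR 100101 = 010101
  pos 1: 101010 XOR 100101 = 001111
  pos 3: 111101 XOR 100101 = 011000
  pos 4: 110000 XOR 100101 = 010101
  pos 5: 101011 XOR 100101 = 001110
  pos 7: 111010 XOR 100101 = 011111
  pos 8: 111110 XOR 100101 = 011011
  pos 9: 110110 XOR 100101 = 010011
  pos 10: 100110 XOR 100101 = 000011
Remainder (last 5 bits) = 11000. This is the CRC / FCS.

11000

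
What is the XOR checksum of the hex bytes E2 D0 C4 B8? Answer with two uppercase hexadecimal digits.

4E

XOR the bytes together:
  start with 0xE2
  0xE2 ⊕ 0xD0 = 0x32
  0x32 ⊕ 0xC4 = 0xF6
  0xF6 ⊕ 0xB8 = 0x4E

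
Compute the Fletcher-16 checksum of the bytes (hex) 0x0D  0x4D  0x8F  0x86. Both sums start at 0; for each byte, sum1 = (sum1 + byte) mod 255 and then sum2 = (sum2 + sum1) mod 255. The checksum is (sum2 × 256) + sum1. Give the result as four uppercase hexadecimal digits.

Running sums (mod 255):
  after byte 0 (0x0D): sum1=13, sum2=13
  after byte 1 (0x4D): sum1=90, sum2=103
  after byte 2 (0x8F): sum1=233, sum2=81
  after byte 3 (0x86): sum1=112, sum2=193
Checksum = sum2·256 + sum1 = 193·256 + 112 = 49520 = 0xC170.

C170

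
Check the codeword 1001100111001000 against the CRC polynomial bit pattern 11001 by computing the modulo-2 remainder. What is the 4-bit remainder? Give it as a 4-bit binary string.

Modulo-2 division of 1001100111001000 by 11001:
  pos 0: 10011 XOR 11001 = 01010
  pos 1: 10100 XOR 11001 = 01101
  pos 2: 11010 XOR 11001 = 00011
  pos 5: 11111 XOR 11001 = 00110
  pos 7: 11000 XOR 11001 = 00001
  pos 11: 11000 XOR 11001 = 00001
Remainder = 0001 (nonzero — an error is detected).

0001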